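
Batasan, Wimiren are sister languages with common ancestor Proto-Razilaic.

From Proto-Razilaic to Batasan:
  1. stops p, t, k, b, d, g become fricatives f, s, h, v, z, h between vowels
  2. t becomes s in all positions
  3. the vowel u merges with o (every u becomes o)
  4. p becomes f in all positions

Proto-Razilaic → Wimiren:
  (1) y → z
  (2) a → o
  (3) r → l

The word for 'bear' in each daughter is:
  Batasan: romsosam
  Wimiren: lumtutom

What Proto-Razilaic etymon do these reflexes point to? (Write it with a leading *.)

Position 7: Batasan has a, Wimiren has o. Batasan preserves a here (none of its changes turn any other segment into a), so the proto-segment is *a.
Position 4: Batasan has s, Wimiren has t. Wimiren preserves t here (none of its changes turn any other segment into t), so the proto-segment is *t.
Verify the candidate proto-form against each daughter:
Batasan: start from *rumtutam.
  rule 1 (intervocalic lenition): rumtutam → rumtusam
  rule 2 (unconditioned shift): rumtusam → rumsusam
  rule 3 (vowel merger): rumsusam → romsosam
  rule 4: no change — romsosam
  ⇒ Batasan romsosam
Wimiren: *rumtutam
  rumtutam (rule 1 does not apply)
  rumtutam → rumtutom   [vowel merger]
  rumtutom → lumtutom   [unconditioned shift]
  giving Wimiren lumtutom.
Only *rumtutam yields all of Batasan romsosam, Wimiren lumtutom.

*rumtutam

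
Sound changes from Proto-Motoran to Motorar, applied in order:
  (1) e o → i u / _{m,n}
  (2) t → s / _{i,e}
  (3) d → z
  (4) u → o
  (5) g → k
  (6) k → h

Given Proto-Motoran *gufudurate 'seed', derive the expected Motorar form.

hofozorase

Motorar: *gufudurate > gufudurase > gufuzurase > gofozorase > kofozorase > hofozorase  (by palatalisation, unconditioned shift, vowel merger, unconditioned shift, unconditioned shift)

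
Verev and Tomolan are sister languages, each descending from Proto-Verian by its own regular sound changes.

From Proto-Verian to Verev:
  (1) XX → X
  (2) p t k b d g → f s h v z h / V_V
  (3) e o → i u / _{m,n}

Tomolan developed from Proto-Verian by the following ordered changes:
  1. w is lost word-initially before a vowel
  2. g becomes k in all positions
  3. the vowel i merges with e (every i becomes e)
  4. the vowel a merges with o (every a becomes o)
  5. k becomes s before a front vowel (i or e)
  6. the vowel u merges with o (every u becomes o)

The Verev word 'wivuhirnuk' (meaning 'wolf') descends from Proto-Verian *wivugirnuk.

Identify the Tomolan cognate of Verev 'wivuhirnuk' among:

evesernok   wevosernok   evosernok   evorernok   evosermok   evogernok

evosernok

Tomolan: *wivugirnuk
  wivugirnuk → ivugirnuk   [glide loss]
  ivugirnuk → ivukirnuk   [unconditioned shift]
  ivukirnuk → evukernuk   [vowel merger]
  evukernuk (rule 4 does not apply)
  evukernuk → evusernuk   [palatalisation]
  evusernuk → evosernok   [vowel merger]
  giving Tomolan evosernok.
Among the options, 'evosernok' alone shows every Tomolan change applied in order.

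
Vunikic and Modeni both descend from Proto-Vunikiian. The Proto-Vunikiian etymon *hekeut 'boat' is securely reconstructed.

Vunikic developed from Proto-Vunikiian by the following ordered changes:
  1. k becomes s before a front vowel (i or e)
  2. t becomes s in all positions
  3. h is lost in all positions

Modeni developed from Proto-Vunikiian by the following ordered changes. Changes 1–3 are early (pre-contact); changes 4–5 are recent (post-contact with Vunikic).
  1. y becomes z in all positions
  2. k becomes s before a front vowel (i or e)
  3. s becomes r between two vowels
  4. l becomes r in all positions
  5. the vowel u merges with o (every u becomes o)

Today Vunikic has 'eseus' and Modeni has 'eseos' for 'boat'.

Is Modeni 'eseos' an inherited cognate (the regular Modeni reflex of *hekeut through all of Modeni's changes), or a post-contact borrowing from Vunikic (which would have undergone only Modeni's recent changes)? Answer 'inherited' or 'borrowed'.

borrowed

If inherited, *hekeut would pass through all of Modeni's changes:
Modeni: *hekeut > heseut > hereut > hereot  (by palatalisation, rhotacism, vowel merger)
If borrowed from Vunikic 'eseus' after the early changes, it would undergo only the recent ones:
  rule 4 (unconditioned shift): no change (eseus)
  rule 5 (vowel merger): eseus → eseos
  ⇒ as a loan: eseos
Modeni 'eseos' matches the loan outcome 'eseos', not the inherited 'hereot' — it skipped the early Modeni changes, so it was borrowed from Vunikic.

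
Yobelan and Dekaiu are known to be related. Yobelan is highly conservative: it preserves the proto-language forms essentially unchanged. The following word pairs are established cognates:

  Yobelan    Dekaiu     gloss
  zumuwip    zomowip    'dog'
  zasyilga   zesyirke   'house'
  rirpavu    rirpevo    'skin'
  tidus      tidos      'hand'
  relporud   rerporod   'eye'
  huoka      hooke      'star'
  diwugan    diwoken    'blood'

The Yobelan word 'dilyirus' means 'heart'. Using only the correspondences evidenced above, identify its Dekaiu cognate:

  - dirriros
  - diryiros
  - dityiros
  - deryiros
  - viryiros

diryiros

zasyilga ~ zesyirke — Yobelan l corresponds to Dekaiu r after a vowel, before a consonant other than r, m, n, p, b, f, v.
zumuwip ~ zomowip, tidus ~ tidos — Yobelan u corresponds to Dekaiu o after a consonant, before a consonant other than r, m, n, p, b, f, v.
Applying these to Yobelan 'dilyirus':
  dilyirus → diryirus   (l→r after a vowel, before a consonant other than r, m, n, p, b, f, v)
  diryirus → diryiros   (u→o after a consonant, before a consonant other than r, m, n, p, b, f, v)
So the Dekaiu cognate is 'diryiros'.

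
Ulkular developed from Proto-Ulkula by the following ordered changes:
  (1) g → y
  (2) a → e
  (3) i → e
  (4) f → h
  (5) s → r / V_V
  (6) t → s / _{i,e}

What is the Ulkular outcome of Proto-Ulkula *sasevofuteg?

serevohusey

Ulkular: start from *sasevofuteg.
  rule 1 (unconditioned shift): sasevofuteg → sasevofutey
  rule 2 (vowel merger): sasevofutey → sesevofutey
  rule 3: no change — sesevofutey
  rule 4 (unconditioned shift): sesevofutey → sesevohutey
  rule 5 (rhotacism): sesevohutey → serevohutey
  rule 6 (palatalisation): serevohutey → serevohusey
  ⇒ Ulkular serevohusey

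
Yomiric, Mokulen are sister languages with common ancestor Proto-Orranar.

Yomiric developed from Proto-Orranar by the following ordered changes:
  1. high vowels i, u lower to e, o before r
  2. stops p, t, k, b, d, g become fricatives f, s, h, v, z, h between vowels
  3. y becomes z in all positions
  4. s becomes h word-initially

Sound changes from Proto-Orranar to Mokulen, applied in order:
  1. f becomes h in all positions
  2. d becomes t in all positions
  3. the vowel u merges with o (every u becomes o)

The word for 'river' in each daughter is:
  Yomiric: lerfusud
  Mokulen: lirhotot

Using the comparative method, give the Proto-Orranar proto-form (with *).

Position 8: Yomiric has d, Mokulen has t. Yomiric preserves d here (none of its changes turn any other segment into d), so the proto-segment is *d.
Position 4: Yomiric has f, Mokulen has h. Taking the neighbouring segments as reconstructed: Yomiric f can only go back to *f; Mokulen h could go back to *f or *h — the one source consistent with every daughter is *f.
Position 7: Yomiric has u, Mokulen has o. Yomiric preserves u here (none of its changes turn any other segment into u), so the proto-segment is *u.
This points to *lirfutud. Verify forward in each daughter:
Yomiric: start from *lirfutud.
  rule 1 (pre-rhotic lowering): lirfutud → lerfutud
  rule 2 (intervocalic lenition): lerfutud → lerfusud
  rule 3: no change — lerfusud
  rule 4: no change — lerfusud
  ⇒ Yomiric lerfusud
Mokulen: *lirfutud > lirhutud > lirhutut > lirhotot  (by unconditioned shift, unconditioned shift, vowel merger)
*lirfutud is the unique common source.

*lirfutud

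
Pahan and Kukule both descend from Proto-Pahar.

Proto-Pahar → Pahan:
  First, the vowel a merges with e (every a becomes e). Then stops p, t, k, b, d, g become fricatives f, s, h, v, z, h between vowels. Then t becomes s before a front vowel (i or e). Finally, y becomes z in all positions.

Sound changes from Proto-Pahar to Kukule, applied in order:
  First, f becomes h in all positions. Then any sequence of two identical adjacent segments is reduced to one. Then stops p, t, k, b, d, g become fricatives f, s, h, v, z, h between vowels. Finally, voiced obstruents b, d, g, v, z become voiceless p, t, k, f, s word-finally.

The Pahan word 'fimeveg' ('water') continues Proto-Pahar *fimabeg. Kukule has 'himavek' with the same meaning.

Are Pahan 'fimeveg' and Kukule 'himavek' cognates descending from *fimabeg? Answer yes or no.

yes

Derive the expected Kukule reflex of *fimabeg:
Kukule: start from *fimabeg.
  rule 1 (unconditioned shift): fimabeg → himabeg
  rule 2: no change — himabeg
  rule 3 (intervocalic lenition): himabeg → himaveg
  rule 4 (final devoicing): himaveg → himavek
  ⇒ Kukule himavek
Kukule 'himavek' matches the regular reflex exactly, so the pair is cognate.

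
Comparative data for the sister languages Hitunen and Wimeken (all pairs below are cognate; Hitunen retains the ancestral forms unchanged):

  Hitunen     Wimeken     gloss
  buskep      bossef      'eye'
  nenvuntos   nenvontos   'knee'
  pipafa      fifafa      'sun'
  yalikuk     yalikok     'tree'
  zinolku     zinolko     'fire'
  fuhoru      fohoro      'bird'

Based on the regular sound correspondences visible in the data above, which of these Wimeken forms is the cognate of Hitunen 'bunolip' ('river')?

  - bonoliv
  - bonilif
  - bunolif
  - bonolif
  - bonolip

nenvuntos ~ nenvontos — Hitunen u corresponds to Wimeken o after a consonant, before a nasal.
buskep ~ bossef — Hitunen p corresponds to Wimeken f word-finally.
Applying these to Hitunen 'bunolip':
  bunolip → bonolip   (u→o after a consonant, before a nasal)
  bonolip → bonolif   (p→f word-finally)
So the Wimeken cognate is 'bonolif'.

bonolif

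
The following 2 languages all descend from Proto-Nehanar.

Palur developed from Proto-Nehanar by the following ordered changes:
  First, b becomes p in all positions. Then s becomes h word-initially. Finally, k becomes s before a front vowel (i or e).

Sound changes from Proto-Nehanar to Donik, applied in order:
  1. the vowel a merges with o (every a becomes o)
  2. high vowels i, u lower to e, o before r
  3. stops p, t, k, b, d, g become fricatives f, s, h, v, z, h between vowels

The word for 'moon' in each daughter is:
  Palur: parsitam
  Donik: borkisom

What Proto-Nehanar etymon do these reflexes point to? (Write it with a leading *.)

Position 6: Palur has t, Donik has s. Palur preserves t here (none of its changes turn any other segment into t), so the proto-segment is *t.
Position 7: Palur has a, Donik has o. Palur preserves a here (none of its changes turn any other segment into a), so the proto-segment is *a.
Continuing position by position gives *barkitam; check it forward:
Palur: *barkitam > parkitam > parsitam  (by unconditioned shift, palatalisation)
Donik: *barkitam > borkitom > borkisom  (by vowel merger, intervocalic lenition)
No other proto-form is consistent with every reflex, so the reconstruction is *barkitam.

*barkitam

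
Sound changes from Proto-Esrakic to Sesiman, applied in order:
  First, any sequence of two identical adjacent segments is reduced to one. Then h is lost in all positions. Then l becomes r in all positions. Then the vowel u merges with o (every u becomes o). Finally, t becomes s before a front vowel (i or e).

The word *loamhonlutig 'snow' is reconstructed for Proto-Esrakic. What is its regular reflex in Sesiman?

roamonrosig

Sesiman: *loamhonlutig
  loamhonlutig (rule 1 does not apply)
  loamhonlutig → loamonlutig   [h-loss]
  loamonlutig → roamonrutig   [unconditioned shift]
  roamonrutig → roamonrotig   [vowel merger]
  roamonrotig → roamonrosig   [palatalisation]
  giving Sesiman roamonrosig.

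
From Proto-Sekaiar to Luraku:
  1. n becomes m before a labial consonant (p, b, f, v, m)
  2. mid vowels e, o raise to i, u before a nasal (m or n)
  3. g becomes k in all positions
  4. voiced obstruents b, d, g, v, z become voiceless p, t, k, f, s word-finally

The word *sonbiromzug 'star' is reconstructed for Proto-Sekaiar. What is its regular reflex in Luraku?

Luraku: *sonbiromzug > sombiromzug > sumbirumzug > sumbirumzuk  (by nasal place assimilation, pre-nasal raising, unconditioned shift)

sumbirumzuk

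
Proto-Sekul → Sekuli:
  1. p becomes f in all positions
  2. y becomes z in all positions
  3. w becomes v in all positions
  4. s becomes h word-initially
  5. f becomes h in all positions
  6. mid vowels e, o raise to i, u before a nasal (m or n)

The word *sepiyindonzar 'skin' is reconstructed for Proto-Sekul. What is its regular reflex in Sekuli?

hehizindunzar

Sekuli: *sepiyindonzar
  sepiyindonzar → sefiyindonzar   [unconditioned shift]
  sefiyindonzar → sefizindonzar   [unconditioned shift]
  sefizindonzar (rule 3 does not apply)
  sefizindonzar → hefizindonzar   [debuccalisation]
  hefizindonzar → hehizindonzar   [unconditioned shift]
  hehizindonzar → hehizindunzar   [pre-nasal raising]
  giving Sekuli hehizindunzar.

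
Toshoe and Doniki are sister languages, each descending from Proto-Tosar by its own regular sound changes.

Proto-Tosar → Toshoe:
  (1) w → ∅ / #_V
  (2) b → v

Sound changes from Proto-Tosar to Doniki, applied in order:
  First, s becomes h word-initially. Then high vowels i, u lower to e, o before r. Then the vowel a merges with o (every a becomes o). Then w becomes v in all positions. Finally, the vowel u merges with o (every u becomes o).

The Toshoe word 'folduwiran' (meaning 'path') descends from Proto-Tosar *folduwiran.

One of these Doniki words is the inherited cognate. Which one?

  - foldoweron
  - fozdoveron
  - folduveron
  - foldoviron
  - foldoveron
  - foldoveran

foldoveron

Doniki: *folduwiran
  folduwiran (rule 1 does not apply)
  folduwiran → folduweran   [pre-rhotic lowering]
  folduweran → folduweron   [vowel merger]
  folduweron → folduveron   [unconditioned shift]
  folduveron → foldoveron   [vowel merger]
  giving Doniki foldoveron.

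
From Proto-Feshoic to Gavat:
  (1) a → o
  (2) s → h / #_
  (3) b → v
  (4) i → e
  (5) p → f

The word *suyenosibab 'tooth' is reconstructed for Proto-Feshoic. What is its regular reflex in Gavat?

huyenosevov

Gavat: *suyenosibab
  suyenosibab → suyenosibob   [vowel merger]
  suyenosibob → huyenosibob   [debuccalisation]
  huyenosibob → huyenosivov   [unconditioned shift]
  huyenosivov → huyenosevov   [vowel merger]
  huyenosevov (rule 5 does not apply)
  giving Gavat huyenosevov.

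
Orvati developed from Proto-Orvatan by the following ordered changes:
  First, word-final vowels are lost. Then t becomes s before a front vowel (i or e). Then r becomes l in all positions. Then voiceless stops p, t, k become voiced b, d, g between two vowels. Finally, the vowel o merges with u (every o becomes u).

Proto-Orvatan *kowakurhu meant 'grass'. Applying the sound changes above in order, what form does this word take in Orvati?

kuwagulh

Orvati: start from *kowakurhu.
  rule 1 (apocope): kowakurhu → kowakurh
  rule 2: no change — kowakurh
  rule 3 (unconditioned shift): kowakurh → kowakulh
  rule 4 (intervocalic voicing): kowakulh → kowagulh
  rule 5 (vowel merger): kowagulh → kuwagulh
  ⇒ Orvati kuwagulh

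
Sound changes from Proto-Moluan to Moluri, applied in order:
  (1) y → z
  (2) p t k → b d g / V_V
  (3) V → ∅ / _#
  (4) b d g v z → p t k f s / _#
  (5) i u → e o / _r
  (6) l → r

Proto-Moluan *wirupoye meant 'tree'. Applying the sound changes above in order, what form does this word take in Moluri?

werubos

Moluri: *wirupoye
  wirupoye → wirupoze   [unconditioned shift]
  wirupoze → wiruboze   [intervocalic voicing]
  wiruboze → wiruboz   [apocope]
  wiruboz → wirubos   [final devoicing]
  wirubos → werubos   [pre-rhotic lowering]
  werubos (rule 6 does not apply)
  giving Moluri werubos.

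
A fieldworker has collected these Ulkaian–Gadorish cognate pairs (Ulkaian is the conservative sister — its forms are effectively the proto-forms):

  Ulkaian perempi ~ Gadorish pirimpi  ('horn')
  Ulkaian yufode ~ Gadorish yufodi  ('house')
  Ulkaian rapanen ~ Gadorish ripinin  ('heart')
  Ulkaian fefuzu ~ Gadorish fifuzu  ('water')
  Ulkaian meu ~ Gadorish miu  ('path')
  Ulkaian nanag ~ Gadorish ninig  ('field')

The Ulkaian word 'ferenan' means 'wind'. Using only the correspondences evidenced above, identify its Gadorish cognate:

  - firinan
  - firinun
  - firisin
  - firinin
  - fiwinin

perempi ~ pirimpi — Ulkaian e corresponds to Gadorish i after a consonant, before r.
rapanen ~ ripinin — Ulkaian e corresponds to Gadorish i after a consonant, before a nasal.
rapanen ~ ripinin, nanag ~ ninig — Ulkaian a corresponds to Gadorish i after a consonant, before a nasal.
Applying these to Ulkaian 'ferenan':
  ferenan → firenan   (e→i after a consonant, before r)
  firenan → firinan   (e→i after a consonant, before a nasal)
  firinan → firinin   (a→i after a consonant, before a nasal)
So the Gadorish cognate is 'firinin'.

firinin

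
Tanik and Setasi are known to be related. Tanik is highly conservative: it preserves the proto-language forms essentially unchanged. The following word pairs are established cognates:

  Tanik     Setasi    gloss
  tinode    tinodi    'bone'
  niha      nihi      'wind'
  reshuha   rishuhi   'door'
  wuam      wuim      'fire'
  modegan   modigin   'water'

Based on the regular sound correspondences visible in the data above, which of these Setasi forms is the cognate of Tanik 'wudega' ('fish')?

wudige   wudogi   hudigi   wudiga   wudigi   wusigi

wudigi

reshuha ~ rishuhi, modegan ~ modigin — Tanik e corresponds to Setasi i after a consonant, before a consonant other than r, m, n, p, b, f, v.
niha ~ nihi, reshuha ~ rishuhi — Tanik a corresponds to Setasi i word-finally.
Applying these to Tanik 'wudega':
  wudega → wudiga   (e→i after a consonant, before a consonant other than r, m, n, p, b, f, v)
  wudiga → wudigi   (a→i word-finally)
So the Setasi cognate is 'wudigi'.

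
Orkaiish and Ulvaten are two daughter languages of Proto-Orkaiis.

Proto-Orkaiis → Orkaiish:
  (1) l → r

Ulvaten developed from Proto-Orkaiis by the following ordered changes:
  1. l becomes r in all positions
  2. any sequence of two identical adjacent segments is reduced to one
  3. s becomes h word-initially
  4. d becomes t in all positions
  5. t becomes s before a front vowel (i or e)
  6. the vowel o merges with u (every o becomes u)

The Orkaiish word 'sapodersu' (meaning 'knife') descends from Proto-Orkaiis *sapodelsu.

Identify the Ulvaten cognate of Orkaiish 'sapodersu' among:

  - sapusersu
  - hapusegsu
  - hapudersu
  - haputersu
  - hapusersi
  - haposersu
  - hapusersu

Ulvaten: *sapodelsu
  sapodelsu → sapodersu   [unconditioned shift]
  sapodersu (rule 2 does not apply)
  sapodersu → hapodersu   [debuccalisation]
  hapodersu → hapotersu   [unconditioned shift]
  hapotersu → haposersu   [palatalisation]
  haposersu → hapusersu   [vowel merger]
  giving Ulvaten hapusersu.
Among the options, 'hapusersu' alone shows every Ulvaten change applied in order.

hapusersu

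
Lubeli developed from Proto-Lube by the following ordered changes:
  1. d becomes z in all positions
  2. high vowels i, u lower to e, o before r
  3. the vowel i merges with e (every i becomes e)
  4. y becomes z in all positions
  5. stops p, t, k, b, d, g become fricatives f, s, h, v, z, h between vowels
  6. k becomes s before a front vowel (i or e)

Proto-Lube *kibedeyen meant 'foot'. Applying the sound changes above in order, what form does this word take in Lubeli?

sevezezen

Lubeli: *kibedeyen > kibezeyen > kebezeyen > kebezezen > kevezezen > sevezezen  (by unconditioned shift, vowel merger, unconditioned shift, intervocalic lenition, palatalisation)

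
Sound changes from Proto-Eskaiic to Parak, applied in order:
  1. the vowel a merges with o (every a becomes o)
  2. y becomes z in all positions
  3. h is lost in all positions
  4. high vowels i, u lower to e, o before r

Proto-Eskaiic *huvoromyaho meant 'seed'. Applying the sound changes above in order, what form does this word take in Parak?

uvoromzoo

Parak: start from *huvoromyaho.
  rule 1 (vowel merger): huvoromyaho → huvoromyoho
  rule 2 (unconditioned shift): huvoromyoho → huvoromzoho
  rule 3 (h-loss): huvoromzoho → uvoromzoo
  rule 4: no change — uvoromzoo
  ⇒ Parak uvoromzoo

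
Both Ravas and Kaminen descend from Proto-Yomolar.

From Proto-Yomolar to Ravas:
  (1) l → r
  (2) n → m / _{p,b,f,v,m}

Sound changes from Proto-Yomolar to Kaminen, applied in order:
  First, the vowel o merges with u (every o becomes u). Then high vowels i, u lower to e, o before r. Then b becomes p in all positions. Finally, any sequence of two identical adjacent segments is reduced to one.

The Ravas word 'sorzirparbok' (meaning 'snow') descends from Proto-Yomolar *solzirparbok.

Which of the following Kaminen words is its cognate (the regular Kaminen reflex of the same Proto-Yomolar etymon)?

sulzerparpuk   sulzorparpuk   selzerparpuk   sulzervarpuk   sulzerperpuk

Kaminen: start from *solzirparbok.
  rule 1 (vowel merger): solzirparbok → sulzirparbuk
  rule 2 (pre-rhotic lowering): sulzirparbuk → sulzerparbuk
  rule 3 (unconditioned shift): sulzerparbuk → sulzerparpuk
  rule 4: no change — sulzerparpuk
  ⇒ Kaminen sulzerparpuk
The other candidates each miss or misapply at least one Kaminen change.

sulzerparpuk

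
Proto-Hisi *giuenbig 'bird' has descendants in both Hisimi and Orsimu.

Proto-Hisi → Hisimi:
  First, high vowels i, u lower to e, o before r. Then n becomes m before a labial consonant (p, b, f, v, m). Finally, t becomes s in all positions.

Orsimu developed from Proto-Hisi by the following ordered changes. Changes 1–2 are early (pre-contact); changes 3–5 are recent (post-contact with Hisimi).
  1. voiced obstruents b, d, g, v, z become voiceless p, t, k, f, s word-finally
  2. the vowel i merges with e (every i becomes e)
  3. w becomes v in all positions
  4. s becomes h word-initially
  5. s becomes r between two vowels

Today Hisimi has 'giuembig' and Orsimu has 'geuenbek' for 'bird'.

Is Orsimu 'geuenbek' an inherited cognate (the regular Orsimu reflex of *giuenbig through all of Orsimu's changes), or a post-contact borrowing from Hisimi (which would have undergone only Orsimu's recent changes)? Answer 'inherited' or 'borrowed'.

If inherited, *giuenbig would pass through all of Orsimu's changes:
Orsimu: *giuenbig
  giuenbig → giuenbik   [final devoicing]
  giuenbik → geuenbek   [vowel merger]
  geuenbek (rule 3 does not apply)
  geuenbek (rule 4 does not apply)
  geuenbek (rule 5 does not apply)
  giving Orsimu geuenbek.
If borrowed from Hisimi 'giuembig' after the early changes, it would undergo only the recent ones:
  rule 3 (unconditioned shift): no change (giuembig)
  rule 4 (debuccalisation): no change (giuembig)
  rule 5 (rhotacism): no change (giuembig)
  ⇒ as a loan: giuembig
Orsimu 'geuenbek' matches the inherited outcome exactly, so it is an inherited cognate, not a loan.

inherited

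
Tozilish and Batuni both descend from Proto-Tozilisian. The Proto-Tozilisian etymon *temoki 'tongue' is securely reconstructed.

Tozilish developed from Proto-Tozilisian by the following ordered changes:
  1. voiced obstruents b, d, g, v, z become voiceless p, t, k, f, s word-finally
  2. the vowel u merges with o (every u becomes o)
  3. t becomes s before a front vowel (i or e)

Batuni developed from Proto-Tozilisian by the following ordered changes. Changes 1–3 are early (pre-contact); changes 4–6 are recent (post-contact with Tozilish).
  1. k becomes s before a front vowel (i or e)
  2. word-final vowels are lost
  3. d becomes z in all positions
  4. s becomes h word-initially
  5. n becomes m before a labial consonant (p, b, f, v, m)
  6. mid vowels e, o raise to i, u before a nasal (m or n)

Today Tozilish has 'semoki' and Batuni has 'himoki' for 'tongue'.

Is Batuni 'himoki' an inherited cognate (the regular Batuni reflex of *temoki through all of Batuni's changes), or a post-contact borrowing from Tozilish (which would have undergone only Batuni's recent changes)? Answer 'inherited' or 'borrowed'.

If inherited, *temoki would pass through all of Batuni's changes:
Batuni: *temoki > temosi > temos > timos  (by palatalisation, apocope, pre-nasal raising)
If borrowed from Tozilish 'semoki' after the early changes, it would undergo only the recent ones:
  rule 4 (debuccalisation): semoki → hemoki
  rule 5 (nasal place assimilation): no change (hemoki)
  rule 6 (pre-nasal raising): hemoki → himoki
  ⇒ as a loan: himoki
Batuni 'himoki' matches the loan outcome 'himoki', not the inherited 'timos' — it skipped the early Batuni changes, so it was borrowed from Tozilish.

borrowed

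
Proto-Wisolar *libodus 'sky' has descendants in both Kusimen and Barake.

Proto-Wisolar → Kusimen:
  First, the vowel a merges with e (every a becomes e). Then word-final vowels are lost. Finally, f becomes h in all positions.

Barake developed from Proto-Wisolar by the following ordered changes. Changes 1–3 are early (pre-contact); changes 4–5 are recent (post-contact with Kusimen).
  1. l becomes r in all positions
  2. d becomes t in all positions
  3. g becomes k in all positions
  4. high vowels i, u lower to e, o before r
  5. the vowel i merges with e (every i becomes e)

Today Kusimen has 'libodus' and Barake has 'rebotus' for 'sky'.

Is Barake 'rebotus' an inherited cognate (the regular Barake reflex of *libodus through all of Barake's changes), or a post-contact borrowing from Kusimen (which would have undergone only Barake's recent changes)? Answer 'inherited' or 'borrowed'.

If inherited, *libodus would pass through all of Barake's changes:
Barake: *libodus > ribodus > ribotus > rebotus  (by unconditioned shift, unconditioned shift, vowel merger)
If borrowed from Kusimen 'libodus' after the early changes, it would undergo only the recent ones:
  rule 4 (pre-rhotic lowering): no change (libodus)
  rule 5 (vowel merger): libodus → lebodus
  ⇒ as a loan: lebodus
Barake 'rebotus' matches the inherited outcome exactly, so it is an inherited cognate, not a loan.

inherited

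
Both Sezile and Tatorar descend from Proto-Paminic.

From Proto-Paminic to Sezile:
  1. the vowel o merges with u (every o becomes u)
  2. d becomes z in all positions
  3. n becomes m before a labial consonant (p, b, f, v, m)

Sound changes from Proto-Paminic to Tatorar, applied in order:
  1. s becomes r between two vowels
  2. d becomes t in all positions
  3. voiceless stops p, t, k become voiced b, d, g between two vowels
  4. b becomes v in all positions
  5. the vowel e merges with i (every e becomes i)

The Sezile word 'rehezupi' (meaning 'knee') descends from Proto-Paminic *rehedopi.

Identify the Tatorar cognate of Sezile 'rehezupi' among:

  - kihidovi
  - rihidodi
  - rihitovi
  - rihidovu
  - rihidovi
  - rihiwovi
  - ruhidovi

rihidovi

Tatorar: *rehedopi > rehetopi > rehedobi > rehedovi > rihidovi  (by unconditioned shift, intervocalic voicing, unconditioned shift, vowel merger)
Only 'rihidovi' matches the regular Tatorar development of *rehedopi.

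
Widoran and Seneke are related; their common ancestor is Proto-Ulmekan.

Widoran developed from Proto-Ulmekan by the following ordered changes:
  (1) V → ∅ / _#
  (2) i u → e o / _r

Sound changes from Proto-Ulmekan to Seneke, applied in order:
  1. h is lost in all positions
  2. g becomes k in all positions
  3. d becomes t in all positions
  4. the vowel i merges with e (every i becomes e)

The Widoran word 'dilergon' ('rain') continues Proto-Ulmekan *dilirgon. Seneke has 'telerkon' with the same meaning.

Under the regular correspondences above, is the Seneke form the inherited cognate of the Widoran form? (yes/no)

Derive the expected Seneke reflex of *dilirgon:
Seneke: start from *dilirgon.
  rule 1: no change — dilirgon
  rule 2 (unconditioned shift): dilirgon → dilirkon
  rule 3 (unconditioned shift): dilirkon → tilirkon
  rule 4 (vowel merger): tilirkon → telerkon
  ⇒ Seneke telerkon
Seneke 'telerkon' matches the regular reflex exactly, so the pair is cognate.

yes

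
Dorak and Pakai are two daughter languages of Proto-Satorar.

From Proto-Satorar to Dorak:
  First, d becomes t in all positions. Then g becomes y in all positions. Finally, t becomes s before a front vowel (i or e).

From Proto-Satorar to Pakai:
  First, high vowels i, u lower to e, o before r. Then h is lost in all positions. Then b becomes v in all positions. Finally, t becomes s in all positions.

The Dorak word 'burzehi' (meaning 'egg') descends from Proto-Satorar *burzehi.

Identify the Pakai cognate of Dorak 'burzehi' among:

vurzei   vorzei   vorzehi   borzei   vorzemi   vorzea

vorzei

Pakai: *burzehi > borzehi > borzei > vorzei  (by pre-rhotic lowering, h-loss, unconditioned shift)
Among the options, 'vorzei' alone shows every Pakai change applied in order.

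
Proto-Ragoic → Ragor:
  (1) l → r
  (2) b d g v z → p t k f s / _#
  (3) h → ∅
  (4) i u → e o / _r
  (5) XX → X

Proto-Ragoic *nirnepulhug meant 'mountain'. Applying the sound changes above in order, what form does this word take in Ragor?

Ragor: start from *nirnepulhug.
  rule 1 (unconditioned shift): nirnepulhug → nirnepurhug
  rule 2 (final devoicing): nirnepurhug → nirnepurhuk
  rule 3 (h-loss): nirnepurhuk → nirnepuruk
  rule 4 (pre-rhotic lowering): nirnepuruk → nerneporuk
  rule 5: no change — nerneporuk
  ⇒ Ragor nerneporuk

nerneporuk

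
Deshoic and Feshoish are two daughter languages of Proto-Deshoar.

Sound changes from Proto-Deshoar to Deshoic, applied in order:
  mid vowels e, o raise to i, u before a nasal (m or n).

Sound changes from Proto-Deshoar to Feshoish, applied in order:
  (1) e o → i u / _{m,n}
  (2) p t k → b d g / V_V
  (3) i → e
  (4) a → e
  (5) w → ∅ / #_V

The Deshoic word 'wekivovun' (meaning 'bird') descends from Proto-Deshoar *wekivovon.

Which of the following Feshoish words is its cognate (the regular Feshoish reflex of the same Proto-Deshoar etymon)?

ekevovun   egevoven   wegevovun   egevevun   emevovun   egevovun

Feshoish: *wekivovon
  wekivovon → wekivovun   [pre-nasal raising]
  wekivovun → wegivovun   [intervocalic voicing]
  wegivovun → wegevovun   [vowel merger]
  wegevovun (rule 4 does not apply)
  wegevovun → egevovun   [glide loss]
  giving Feshoish egevovun.
Among the options, 'egevovun' alone shows every Feshoish change applied in order.

egevovun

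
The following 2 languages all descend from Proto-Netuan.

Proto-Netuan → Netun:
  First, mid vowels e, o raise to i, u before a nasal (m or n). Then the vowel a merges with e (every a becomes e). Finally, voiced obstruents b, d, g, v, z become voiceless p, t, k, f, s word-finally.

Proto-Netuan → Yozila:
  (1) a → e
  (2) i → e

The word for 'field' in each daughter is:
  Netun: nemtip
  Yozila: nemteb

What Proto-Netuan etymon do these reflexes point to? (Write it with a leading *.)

Position 2: Netun has e, Yozila has e. Taking the neighbouring segments as reconstructed: Netun e can only go back to *a; Yozila e could go back to *a or *e or *i — the one source consistent with every daughter is *a.
Position 5: Netun has i, Yozila has e. Taking the neighbouring segments as reconstructed: Netun i can only go back to *i; Yozila e could go back to *a or *e or *i — the one source consistent with every daughter is *i.
Position 6: Netun has p, Yozila has b. Yozila preserves b here (none of its changes turn any other segment into b), so the proto-segment is *b.
The remaining positions agree across the daughters. Check the candidate against every language:
Netun: *namtib
  namtib (rule 1 does not apply)
  namtib → nemtib   [vowel merger]
  nemtib → nemtip   [final devoicing]
  giving Netun nemtip.
Yozila: *namtib
  namtib → nemtib   [vowel merger]
  nemtib → nemteb   [vowel merger]
  giving Yozila nemteb.
No other proto-form is consistent with every reflex, so the reconstruction is *namtib.

*namtib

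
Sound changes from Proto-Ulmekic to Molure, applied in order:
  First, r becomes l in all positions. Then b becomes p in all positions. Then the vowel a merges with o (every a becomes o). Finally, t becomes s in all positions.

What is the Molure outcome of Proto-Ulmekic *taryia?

Molure: start from *taryia.
  rule 1 (unconditioned shift): taryia → talyia
  rule 2: no change — talyia
  rule 3 (vowel merger): talyia → tolyio
  rule 4 (unconditioned shift): tolyio → solyio
  ⇒ Molure solyio

solyio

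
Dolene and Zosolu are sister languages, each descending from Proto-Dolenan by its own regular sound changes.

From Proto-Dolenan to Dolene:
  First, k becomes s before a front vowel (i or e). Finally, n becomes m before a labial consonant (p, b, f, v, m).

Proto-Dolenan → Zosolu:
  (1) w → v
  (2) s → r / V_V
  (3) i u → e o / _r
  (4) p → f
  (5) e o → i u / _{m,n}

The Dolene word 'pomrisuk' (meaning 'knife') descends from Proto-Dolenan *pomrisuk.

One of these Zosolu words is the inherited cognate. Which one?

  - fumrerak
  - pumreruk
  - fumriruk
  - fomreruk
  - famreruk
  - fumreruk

fumreruk

Zosolu: *pomrisuk > pomriruk > pomreruk > fomreruk > fumreruk  (by rhotacism, pre-rhotic lowering, unconditioned shift, pre-nasal raising)
The other candidates each miss or misapply at least one Zosolu change.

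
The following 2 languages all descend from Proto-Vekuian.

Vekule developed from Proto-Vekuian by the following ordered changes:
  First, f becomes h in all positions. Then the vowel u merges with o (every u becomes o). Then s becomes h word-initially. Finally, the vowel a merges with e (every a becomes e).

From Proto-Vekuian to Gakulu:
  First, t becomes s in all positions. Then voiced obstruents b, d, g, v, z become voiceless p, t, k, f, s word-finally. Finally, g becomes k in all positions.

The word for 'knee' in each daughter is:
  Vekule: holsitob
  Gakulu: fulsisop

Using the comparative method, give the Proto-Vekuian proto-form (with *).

*fulsitob

Position 2: Vekule has o, Gakulu has u. Gakulu preserves u here (none of its changes turn any other segment into u), so the proto-segment is *u.
Position 6: Vekule has t, Gakulu has s. Vekule preserves t here (none of its changes turn any other segment into t), so the proto-segment is *t.
Position 8: Vekule has b, Gakulu has p. Vekule preserves b here (none of its changes turn any other segment into b), so the proto-segment is *b.
Verify the candidate proto-form against each daughter:
Vekule: *fulsitob > hulsitob > holsitob  (by unconditioned shift, vowel merger)
Gakulu: *fulsitob
  fulsitob → fulsisob   [unconditioned shift]
  fulsisob → fulsisop   [final devoicing]
  fulsisop (rule 3 does not apply)
  giving Gakulu fulsisop.
*fulsitob is the unique common source.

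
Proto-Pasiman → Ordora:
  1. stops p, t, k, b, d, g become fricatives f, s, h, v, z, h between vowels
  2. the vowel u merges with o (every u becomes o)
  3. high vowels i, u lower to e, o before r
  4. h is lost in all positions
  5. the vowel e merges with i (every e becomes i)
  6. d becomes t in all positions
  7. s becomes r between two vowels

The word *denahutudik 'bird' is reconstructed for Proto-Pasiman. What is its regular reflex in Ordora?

Ordora: start from *denahutudik.
  rule 1 (intervocalic lenition): denahutudik → denahusuzik
  rule 2 (vowel merger): denahusuzik → denahosozik
  rule 3: no change — denahosozik
  rule 4 (h-loss): denahosozik → denaosozik
  rule 5 (vowel merger): denaosozik → dinaosozik
  rule 6 (unconditioned shift): dinaosozik → tinaosozik
  rule 7 (rhotacism): tinaosozik → tinaorozik
  ⇒ Ordora tinaorozik

tinaorozik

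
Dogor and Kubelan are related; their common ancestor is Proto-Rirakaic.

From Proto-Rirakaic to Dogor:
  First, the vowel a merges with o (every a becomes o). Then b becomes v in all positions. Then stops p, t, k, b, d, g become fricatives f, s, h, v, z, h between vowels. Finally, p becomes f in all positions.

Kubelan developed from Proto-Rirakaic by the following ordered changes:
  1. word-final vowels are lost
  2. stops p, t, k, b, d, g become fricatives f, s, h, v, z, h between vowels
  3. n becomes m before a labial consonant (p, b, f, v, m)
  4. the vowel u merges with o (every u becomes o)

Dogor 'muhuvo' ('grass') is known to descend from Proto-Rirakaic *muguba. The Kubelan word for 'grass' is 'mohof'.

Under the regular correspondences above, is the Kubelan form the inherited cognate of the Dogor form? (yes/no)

no

Derive the expected Kubelan reflex of *muguba:
Kubelan: start from *muguba.
  rule 1 (apocope): muguba → mugub
  rule 2 (intervocalic lenition): mugub → muhub
  rule 3: no change — muhub
  rule 4 (vowel merger): muhub → mohob
  ⇒ Kubelan mohob
The regular Kubelan reflex would be 'mohob', but the attested form is 'mohof'. The correspondence is irregular, so they are not cognates (the Kubelan form has a different source).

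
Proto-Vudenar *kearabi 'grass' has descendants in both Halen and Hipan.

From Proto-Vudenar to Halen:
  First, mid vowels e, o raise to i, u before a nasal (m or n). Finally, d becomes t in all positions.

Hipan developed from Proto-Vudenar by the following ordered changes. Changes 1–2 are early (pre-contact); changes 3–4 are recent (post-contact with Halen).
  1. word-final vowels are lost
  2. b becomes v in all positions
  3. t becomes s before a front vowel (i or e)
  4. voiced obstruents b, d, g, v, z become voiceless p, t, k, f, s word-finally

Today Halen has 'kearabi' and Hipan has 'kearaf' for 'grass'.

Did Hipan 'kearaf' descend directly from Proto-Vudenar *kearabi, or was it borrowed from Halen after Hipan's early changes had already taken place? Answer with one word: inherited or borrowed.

If inherited, *kearabi would pass through all of Hipan's changes:
Hipan: *kearabi
  kearabi → kearab   [apocope]
  kearab → kearav   [unconditioned shift]
  kearav (rule 3 does not apply)
  kearav → kearaf   [final devoicing]
  giving Hipan kearaf.
If borrowed from Halen 'kearabi' after the early changes, it would undergo only the recent ones:
  rule 3 (palatalisation): no change (kearabi)
  rule 4 (final devoicing): no change (kearabi)
  ⇒ as a loan: kearabi
Hipan 'kearaf' matches the inherited outcome exactly, so it is an inherited cognate, not a loan.

inherited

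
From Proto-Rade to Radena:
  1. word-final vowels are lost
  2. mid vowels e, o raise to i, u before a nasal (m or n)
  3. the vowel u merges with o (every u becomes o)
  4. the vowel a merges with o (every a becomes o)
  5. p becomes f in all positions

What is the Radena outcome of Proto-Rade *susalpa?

sosolf

Radena: *susalpa > susalp > sosalp > sosolp > sosolf  (by apocope, vowel merger, vowel merger, unconditioned shift)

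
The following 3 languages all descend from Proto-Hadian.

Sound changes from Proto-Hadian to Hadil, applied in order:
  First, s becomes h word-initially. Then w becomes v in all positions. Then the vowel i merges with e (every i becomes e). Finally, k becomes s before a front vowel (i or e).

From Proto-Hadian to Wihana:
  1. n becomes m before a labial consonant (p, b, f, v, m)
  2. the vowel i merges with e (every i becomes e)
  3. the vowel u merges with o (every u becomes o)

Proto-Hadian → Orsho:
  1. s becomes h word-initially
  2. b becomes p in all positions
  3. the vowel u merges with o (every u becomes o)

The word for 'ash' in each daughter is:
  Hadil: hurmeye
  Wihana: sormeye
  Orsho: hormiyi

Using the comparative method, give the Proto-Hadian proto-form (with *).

Position 7: Hadil has e, Wihana has e, Orsho has i. Orsho preserves i here (none of its changes turn any other segment into i), so the proto-segment is *i.
Position 5: Hadil has e, Wihana has e, Orsho has i. Orsho preserves i here (none of its changes turn any other segment into i), so the proto-segment is *i.
Position 1: Hadil has h, Wihana has s, Orsho has h. Wihana preserves s here (none of its changes turn any other segment into s), so the proto-segment is *s.
This points to *surmiyi. Verify forward in each daughter:
Hadil: *surmiyi > hurmiyi > hurmeye  (by debuccalisation, vowel merger)
Wihana: *surmiyi > surmeye > sormeye  (by vowel merger, vowel merger)
Orsho: start from *surmiyi.
  rule 1 (debuccalisation): surmiyi → hurmiyi
  rule 2: no change — hurmiyi
  rule 3 (vowel merger): hurmiyi → hormiyi
  ⇒ Orsho hormiyi
*surmiyi is the unique common source.

*surmiyi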